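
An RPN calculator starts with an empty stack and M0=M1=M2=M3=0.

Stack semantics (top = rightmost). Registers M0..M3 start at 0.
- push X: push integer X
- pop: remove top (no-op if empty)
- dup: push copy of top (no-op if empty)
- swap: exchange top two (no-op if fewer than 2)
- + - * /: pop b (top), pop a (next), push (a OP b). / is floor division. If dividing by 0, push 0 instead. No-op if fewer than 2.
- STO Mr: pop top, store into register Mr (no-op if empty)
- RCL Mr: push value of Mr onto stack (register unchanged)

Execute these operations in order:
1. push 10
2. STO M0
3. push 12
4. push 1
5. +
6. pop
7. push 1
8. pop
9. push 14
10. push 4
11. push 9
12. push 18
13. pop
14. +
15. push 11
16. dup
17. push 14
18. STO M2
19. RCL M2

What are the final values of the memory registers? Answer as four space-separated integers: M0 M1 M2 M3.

Answer: 10 0 14 0

Derivation:
After op 1 (push 10): stack=[10] mem=[0,0,0,0]
After op 2 (STO M0): stack=[empty] mem=[10,0,0,0]
After op 3 (push 12): stack=[12] mem=[10,0,0,0]
After op 4 (push 1): stack=[12,1] mem=[10,0,0,0]
After op 5 (+): stack=[13] mem=[10,0,0,0]
After op 6 (pop): stack=[empty] mem=[10,0,0,0]
After op 7 (push 1): stack=[1] mem=[10,0,0,0]
After op 8 (pop): stack=[empty] mem=[10,0,0,0]
After op 9 (push 14): stack=[14] mem=[10,0,0,0]
After op 10 (push 4): stack=[14,4] mem=[10,0,0,0]
After op 11 (push 9): stack=[14,4,9] mem=[10,0,0,0]
After op 12 (push 18): stack=[14,4,9,18] mem=[10,0,0,0]
After op 13 (pop): stack=[14,4,9] mem=[10,0,0,0]
After op 14 (+): stack=[14,13] mem=[10,0,0,0]
After op 15 (push 11): stack=[14,13,11] mem=[10,0,0,0]
After op 16 (dup): stack=[14,13,11,11] mem=[10,0,0,0]
After op 17 (push 14): stack=[14,13,11,11,14] mem=[10,0,0,0]
After op 18 (STO M2): stack=[14,13,11,11] mem=[10,0,14,0]
After op 19 (RCL M2): stack=[14,13,11,11,14] mem=[10,0,14,0]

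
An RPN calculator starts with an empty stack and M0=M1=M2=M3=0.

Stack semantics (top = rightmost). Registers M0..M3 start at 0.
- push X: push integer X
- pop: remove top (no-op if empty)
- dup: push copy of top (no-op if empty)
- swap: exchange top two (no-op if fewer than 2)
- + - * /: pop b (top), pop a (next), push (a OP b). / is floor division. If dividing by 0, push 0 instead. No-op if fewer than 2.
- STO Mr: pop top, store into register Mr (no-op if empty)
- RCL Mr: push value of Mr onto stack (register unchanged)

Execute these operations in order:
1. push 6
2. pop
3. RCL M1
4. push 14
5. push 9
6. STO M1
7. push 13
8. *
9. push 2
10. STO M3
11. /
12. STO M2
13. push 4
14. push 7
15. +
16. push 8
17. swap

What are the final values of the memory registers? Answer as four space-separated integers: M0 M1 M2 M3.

After op 1 (push 6): stack=[6] mem=[0,0,0,0]
After op 2 (pop): stack=[empty] mem=[0,0,0,0]
After op 3 (RCL M1): stack=[0] mem=[0,0,0,0]
After op 4 (push 14): stack=[0,14] mem=[0,0,0,0]
After op 5 (push 9): stack=[0,14,9] mem=[0,0,0,0]
After op 6 (STO M1): stack=[0,14] mem=[0,9,0,0]
After op 7 (push 13): stack=[0,14,13] mem=[0,9,0,0]
After op 8 (*): stack=[0,182] mem=[0,9,0,0]
After op 9 (push 2): stack=[0,182,2] mem=[0,9,0,0]
After op 10 (STO M3): stack=[0,182] mem=[0,9,0,2]
After op 11 (/): stack=[0] mem=[0,9,0,2]
After op 12 (STO M2): stack=[empty] mem=[0,9,0,2]
After op 13 (push 4): stack=[4] mem=[0,9,0,2]
After op 14 (push 7): stack=[4,7] mem=[0,9,0,2]
After op 15 (+): stack=[11] mem=[0,9,0,2]
After op 16 (push 8): stack=[11,8] mem=[0,9,0,2]
After op 17 (swap): stack=[8,11] mem=[0,9,0,2]

Answer: 0 9 0 2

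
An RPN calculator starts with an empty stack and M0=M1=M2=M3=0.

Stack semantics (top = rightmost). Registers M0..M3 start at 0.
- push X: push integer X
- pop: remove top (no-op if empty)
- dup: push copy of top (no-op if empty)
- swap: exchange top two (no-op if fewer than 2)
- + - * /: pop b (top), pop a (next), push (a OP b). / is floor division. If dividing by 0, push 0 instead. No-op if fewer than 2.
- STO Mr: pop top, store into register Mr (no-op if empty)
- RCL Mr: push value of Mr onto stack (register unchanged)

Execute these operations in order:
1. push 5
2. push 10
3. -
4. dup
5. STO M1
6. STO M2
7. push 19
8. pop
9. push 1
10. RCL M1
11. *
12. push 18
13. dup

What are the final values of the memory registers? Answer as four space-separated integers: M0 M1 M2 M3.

Answer: 0 -5 -5 0

Derivation:
After op 1 (push 5): stack=[5] mem=[0,0,0,0]
After op 2 (push 10): stack=[5,10] mem=[0,0,0,0]
After op 3 (-): stack=[-5] mem=[0,0,0,0]
After op 4 (dup): stack=[-5,-5] mem=[0,0,0,0]
After op 5 (STO M1): stack=[-5] mem=[0,-5,0,0]
After op 6 (STO M2): stack=[empty] mem=[0,-5,-5,0]
After op 7 (push 19): stack=[19] mem=[0,-5,-5,0]
After op 8 (pop): stack=[empty] mem=[0,-5,-5,0]
After op 9 (push 1): stack=[1] mem=[0,-5,-5,0]
After op 10 (RCL M1): stack=[1,-5] mem=[0,-5,-5,0]
After op 11 (*): stack=[-5] mem=[0,-5,-5,0]
After op 12 (push 18): stack=[-5,18] mem=[0,-5,-5,0]
After op 13 (dup): stack=[-5,18,18] mem=[0,-5,-5,0]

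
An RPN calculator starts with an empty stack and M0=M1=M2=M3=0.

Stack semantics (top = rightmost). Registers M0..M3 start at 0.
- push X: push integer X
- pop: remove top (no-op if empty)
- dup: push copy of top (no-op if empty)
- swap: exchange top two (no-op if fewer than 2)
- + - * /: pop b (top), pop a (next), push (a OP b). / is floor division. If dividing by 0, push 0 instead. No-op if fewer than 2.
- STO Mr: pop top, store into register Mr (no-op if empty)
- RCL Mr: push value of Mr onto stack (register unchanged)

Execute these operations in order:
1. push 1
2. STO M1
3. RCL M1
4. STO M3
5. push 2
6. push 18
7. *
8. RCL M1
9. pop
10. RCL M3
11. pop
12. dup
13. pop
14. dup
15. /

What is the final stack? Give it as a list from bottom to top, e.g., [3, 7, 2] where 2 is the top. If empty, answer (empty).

After op 1 (push 1): stack=[1] mem=[0,0,0,0]
After op 2 (STO M1): stack=[empty] mem=[0,1,0,0]
After op 3 (RCL M1): stack=[1] mem=[0,1,0,0]
After op 4 (STO M3): stack=[empty] mem=[0,1,0,1]
After op 5 (push 2): stack=[2] mem=[0,1,0,1]
After op 6 (push 18): stack=[2,18] mem=[0,1,0,1]
After op 7 (*): stack=[36] mem=[0,1,0,1]
After op 8 (RCL M1): stack=[36,1] mem=[0,1,0,1]
After op 9 (pop): stack=[36] mem=[0,1,0,1]
After op 10 (RCL M3): stack=[36,1] mem=[0,1,0,1]
After op 11 (pop): stack=[36] mem=[0,1,0,1]
After op 12 (dup): stack=[36,36] mem=[0,1,0,1]
After op 13 (pop): stack=[36] mem=[0,1,0,1]
After op 14 (dup): stack=[36,36] mem=[0,1,0,1]
After op 15 (/): stack=[1] mem=[0,1,0,1]

Answer: [1]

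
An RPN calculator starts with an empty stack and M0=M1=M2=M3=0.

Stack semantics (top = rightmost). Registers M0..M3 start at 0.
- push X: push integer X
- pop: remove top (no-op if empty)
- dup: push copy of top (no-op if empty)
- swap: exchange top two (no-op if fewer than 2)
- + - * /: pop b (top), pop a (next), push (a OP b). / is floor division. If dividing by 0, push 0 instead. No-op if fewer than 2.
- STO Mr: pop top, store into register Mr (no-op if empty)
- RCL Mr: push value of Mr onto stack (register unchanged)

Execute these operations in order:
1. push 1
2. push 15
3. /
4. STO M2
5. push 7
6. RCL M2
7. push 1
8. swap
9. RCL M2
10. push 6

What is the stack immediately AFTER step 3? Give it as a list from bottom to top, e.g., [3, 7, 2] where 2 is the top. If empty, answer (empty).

After op 1 (push 1): stack=[1] mem=[0,0,0,0]
After op 2 (push 15): stack=[1,15] mem=[0,0,0,0]
After op 3 (/): stack=[0] mem=[0,0,0,0]

[0]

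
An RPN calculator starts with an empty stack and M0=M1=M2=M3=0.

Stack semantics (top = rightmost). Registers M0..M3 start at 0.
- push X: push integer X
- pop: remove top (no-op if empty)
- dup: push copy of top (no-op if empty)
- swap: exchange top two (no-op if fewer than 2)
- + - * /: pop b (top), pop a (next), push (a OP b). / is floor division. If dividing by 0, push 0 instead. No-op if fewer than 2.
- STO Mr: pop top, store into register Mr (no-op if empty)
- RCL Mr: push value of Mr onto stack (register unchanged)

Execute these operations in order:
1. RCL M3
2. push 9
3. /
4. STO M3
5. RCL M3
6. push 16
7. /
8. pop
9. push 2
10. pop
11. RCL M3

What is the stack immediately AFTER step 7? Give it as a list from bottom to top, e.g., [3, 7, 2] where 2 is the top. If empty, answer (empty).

After op 1 (RCL M3): stack=[0] mem=[0,0,0,0]
After op 2 (push 9): stack=[0,9] mem=[0,0,0,0]
After op 3 (/): stack=[0] mem=[0,0,0,0]
After op 4 (STO M3): stack=[empty] mem=[0,0,0,0]
After op 5 (RCL M3): stack=[0] mem=[0,0,0,0]
After op 6 (push 16): stack=[0,16] mem=[0,0,0,0]
After op 7 (/): stack=[0] mem=[0,0,0,0]

[0]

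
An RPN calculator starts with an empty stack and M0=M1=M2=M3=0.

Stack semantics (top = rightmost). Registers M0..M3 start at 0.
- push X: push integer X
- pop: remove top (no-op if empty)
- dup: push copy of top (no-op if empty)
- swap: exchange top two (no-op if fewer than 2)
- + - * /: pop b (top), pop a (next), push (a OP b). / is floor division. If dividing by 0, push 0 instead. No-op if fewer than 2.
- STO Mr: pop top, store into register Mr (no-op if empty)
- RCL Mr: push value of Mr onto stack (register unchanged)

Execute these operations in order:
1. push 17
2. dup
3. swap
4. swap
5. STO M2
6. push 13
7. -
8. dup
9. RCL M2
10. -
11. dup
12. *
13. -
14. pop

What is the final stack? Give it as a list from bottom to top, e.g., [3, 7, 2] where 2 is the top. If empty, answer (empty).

After op 1 (push 17): stack=[17] mem=[0,0,0,0]
After op 2 (dup): stack=[17,17] mem=[0,0,0,0]
After op 3 (swap): stack=[17,17] mem=[0,0,0,0]
After op 4 (swap): stack=[17,17] mem=[0,0,0,0]
After op 5 (STO M2): stack=[17] mem=[0,0,17,0]
After op 6 (push 13): stack=[17,13] mem=[0,0,17,0]
After op 7 (-): stack=[4] mem=[0,0,17,0]
After op 8 (dup): stack=[4,4] mem=[0,0,17,0]
After op 9 (RCL M2): stack=[4,4,17] mem=[0,0,17,0]
After op 10 (-): stack=[4,-13] mem=[0,0,17,0]
After op 11 (dup): stack=[4,-13,-13] mem=[0,0,17,0]
After op 12 (*): stack=[4,169] mem=[0,0,17,0]
After op 13 (-): stack=[-165] mem=[0,0,17,0]
After op 14 (pop): stack=[empty] mem=[0,0,17,0]

Answer: (empty)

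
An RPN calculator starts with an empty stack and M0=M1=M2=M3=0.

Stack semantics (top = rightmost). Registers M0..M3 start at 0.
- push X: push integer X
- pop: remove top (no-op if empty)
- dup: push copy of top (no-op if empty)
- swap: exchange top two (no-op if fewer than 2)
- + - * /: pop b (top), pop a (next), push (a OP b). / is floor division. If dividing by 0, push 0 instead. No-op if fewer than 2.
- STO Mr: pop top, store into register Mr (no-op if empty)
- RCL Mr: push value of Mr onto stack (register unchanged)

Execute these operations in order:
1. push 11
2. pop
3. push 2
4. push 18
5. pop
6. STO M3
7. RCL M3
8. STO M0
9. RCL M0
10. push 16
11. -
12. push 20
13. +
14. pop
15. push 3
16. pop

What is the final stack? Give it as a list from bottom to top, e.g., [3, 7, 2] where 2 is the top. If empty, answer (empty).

After op 1 (push 11): stack=[11] mem=[0,0,0,0]
After op 2 (pop): stack=[empty] mem=[0,0,0,0]
After op 3 (push 2): stack=[2] mem=[0,0,0,0]
After op 4 (push 18): stack=[2,18] mem=[0,0,0,0]
After op 5 (pop): stack=[2] mem=[0,0,0,0]
After op 6 (STO M3): stack=[empty] mem=[0,0,0,2]
After op 7 (RCL M3): stack=[2] mem=[0,0,0,2]
After op 8 (STO M0): stack=[empty] mem=[2,0,0,2]
After op 9 (RCL M0): stack=[2] mem=[2,0,0,2]
After op 10 (push 16): stack=[2,16] mem=[2,0,0,2]
After op 11 (-): stack=[-14] mem=[2,0,0,2]
After op 12 (push 20): stack=[-14,20] mem=[2,0,0,2]
After op 13 (+): stack=[6] mem=[2,0,0,2]
After op 14 (pop): stack=[empty] mem=[2,0,0,2]
After op 15 (push 3): stack=[3] mem=[2,0,0,2]
After op 16 (pop): stack=[empty] mem=[2,0,0,2]

Answer: (empty)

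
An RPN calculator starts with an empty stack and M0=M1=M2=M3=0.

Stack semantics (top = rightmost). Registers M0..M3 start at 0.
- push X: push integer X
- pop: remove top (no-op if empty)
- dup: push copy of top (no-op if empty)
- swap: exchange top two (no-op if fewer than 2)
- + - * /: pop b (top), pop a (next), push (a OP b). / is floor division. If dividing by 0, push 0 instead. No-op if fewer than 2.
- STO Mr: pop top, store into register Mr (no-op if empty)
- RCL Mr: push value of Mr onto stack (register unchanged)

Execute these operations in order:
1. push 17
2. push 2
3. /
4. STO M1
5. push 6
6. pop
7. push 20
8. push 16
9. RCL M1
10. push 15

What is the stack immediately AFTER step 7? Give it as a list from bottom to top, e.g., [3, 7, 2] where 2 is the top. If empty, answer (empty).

After op 1 (push 17): stack=[17] mem=[0,0,0,0]
After op 2 (push 2): stack=[17,2] mem=[0,0,0,0]
After op 3 (/): stack=[8] mem=[0,0,0,0]
After op 4 (STO M1): stack=[empty] mem=[0,8,0,0]
After op 5 (push 6): stack=[6] mem=[0,8,0,0]
After op 6 (pop): stack=[empty] mem=[0,8,0,0]
After op 7 (push 20): stack=[20] mem=[0,8,0,0]

[20]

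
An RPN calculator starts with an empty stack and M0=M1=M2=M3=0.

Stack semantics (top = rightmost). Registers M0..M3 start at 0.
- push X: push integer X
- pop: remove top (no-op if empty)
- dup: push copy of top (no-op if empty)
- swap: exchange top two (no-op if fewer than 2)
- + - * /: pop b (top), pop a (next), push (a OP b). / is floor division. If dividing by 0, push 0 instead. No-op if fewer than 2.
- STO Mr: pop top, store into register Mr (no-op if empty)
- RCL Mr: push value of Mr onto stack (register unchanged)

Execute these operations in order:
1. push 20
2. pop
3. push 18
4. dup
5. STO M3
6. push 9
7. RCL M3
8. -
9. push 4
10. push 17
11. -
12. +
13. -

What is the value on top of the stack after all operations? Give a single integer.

After op 1 (push 20): stack=[20] mem=[0,0,0,0]
After op 2 (pop): stack=[empty] mem=[0,0,0,0]
After op 3 (push 18): stack=[18] mem=[0,0,0,0]
After op 4 (dup): stack=[18,18] mem=[0,0,0,0]
After op 5 (STO M3): stack=[18] mem=[0,0,0,18]
After op 6 (push 9): stack=[18,9] mem=[0,0,0,18]
After op 7 (RCL M3): stack=[18,9,18] mem=[0,0,0,18]
After op 8 (-): stack=[18,-9] mem=[0,0,0,18]
After op 9 (push 4): stack=[18,-9,4] mem=[0,0,0,18]
After op 10 (push 17): stack=[18,-9,4,17] mem=[0,0,0,18]
After op 11 (-): stack=[18,-9,-13] mem=[0,0,0,18]
After op 12 (+): stack=[18,-22] mem=[0,0,0,18]
After op 13 (-): stack=[40] mem=[0,0,0,18]

Answer: 40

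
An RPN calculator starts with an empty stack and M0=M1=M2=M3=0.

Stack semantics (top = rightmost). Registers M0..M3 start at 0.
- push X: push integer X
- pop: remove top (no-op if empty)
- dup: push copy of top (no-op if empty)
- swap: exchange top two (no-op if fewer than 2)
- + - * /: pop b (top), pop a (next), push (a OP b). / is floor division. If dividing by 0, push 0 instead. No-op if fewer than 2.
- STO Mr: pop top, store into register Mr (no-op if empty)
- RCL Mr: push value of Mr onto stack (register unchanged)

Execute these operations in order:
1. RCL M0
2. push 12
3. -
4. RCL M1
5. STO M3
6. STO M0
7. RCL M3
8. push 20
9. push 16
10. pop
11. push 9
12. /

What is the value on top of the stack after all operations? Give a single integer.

After op 1 (RCL M0): stack=[0] mem=[0,0,0,0]
After op 2 (push 12): stack=[0,12] mem=[0,0,0,0]
After op 3 (-): stack=[-12] mem=[0,0,0,0]
After op 4 (RCL M1): stack=[-12,0] mem=[0,0,0,0]
After op 5 (STO M3): stack=[-12] mem=[0,0,0,0]
After op 6 (STO M0): stack=[empty] mem=[-12,0,0,0]
After op 7 (RCL M3): stack=[0] mem=[-12,0,0,0]
After op 8 (push 20): stack=[0,20] mem=[-12,0,0,0]
After op 9 (push 16): stack=[0,20,16] mem=[-12,0,0,0]
After op 10 (pop): stack=[0,20] mem=[-12,0,0,0]
After op 11 (push 9): stack=[0,20,9] mem=[-12,0,0,0]
After op 12 (/): stack=[0,2] mem=[-12,0,0,0]

Answer: 2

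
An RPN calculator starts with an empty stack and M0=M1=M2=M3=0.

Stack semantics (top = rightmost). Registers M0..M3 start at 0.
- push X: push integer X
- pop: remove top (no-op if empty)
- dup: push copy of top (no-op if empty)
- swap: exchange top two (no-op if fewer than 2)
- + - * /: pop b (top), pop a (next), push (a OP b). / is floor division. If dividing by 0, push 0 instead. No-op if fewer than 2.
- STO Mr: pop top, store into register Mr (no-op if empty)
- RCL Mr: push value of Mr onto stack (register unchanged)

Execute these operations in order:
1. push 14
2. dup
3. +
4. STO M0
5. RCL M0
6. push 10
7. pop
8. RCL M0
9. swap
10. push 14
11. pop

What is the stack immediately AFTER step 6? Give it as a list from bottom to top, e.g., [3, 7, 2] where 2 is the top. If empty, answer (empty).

After op 1 (push 14): stack=[14] mem=[0,0,0,0]
After op 2 (dup): stack=[14,14] mem=[0,0,0,0]
After op 3 (+): stack=[28] mem=[0,0,0,0]
After op 4 (STO M0): stack=[empty] mem=[28,0,0,0]
After op 5 (RCL M0): stack=[28] mem=[28,0,0,0]
After op 6 (push 10): stack=[28,10] mem=[28,0,0,0]

[28, 10]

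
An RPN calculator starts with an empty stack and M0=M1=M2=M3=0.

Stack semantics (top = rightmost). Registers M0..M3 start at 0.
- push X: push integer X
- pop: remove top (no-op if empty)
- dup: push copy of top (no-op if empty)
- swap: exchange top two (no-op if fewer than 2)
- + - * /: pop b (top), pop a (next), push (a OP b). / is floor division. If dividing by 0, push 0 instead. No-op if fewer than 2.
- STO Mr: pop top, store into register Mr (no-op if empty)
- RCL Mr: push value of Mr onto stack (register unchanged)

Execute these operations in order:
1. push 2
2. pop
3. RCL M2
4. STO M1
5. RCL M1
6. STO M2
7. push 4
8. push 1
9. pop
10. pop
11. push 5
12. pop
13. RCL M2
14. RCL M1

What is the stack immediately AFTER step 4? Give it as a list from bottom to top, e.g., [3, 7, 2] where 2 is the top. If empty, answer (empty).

After op 1 (push 2): stack=[2] mem=[0,0,0,0]
After op 2 (pop): stack=[empty] mem=[0,0,0,0]
After op 3 (RCL M2): stack=[0] mem=[0,0,0,0]
After op 4 (STO M1): stack=[empty] mem=[0,0,0,0]

(empty)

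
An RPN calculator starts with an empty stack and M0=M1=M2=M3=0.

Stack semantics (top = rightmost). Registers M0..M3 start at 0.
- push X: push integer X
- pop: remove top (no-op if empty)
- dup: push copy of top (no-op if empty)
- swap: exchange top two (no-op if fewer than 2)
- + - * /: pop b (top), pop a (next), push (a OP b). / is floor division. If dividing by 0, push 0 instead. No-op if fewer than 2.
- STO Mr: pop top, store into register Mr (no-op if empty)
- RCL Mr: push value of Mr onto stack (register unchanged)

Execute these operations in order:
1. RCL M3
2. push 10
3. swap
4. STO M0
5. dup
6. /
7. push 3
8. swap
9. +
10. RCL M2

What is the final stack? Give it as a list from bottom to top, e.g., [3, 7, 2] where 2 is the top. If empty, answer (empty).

After op 1 (RCL M3): stack=[0] mem=[0,0,0,0]
After op 2 (push 10): stack=[0,10] mem=[0,0,0,0]
After op 3 (swap): stack=[10,0] mem=[0,0,0,0]
After op 4 (STO M0): stack=[10] mem=[0,0,0,0]
After op 5 (dup): stack=[10,10] mem=[0,0,0,0]
After op 6 (/): stack=[1] mem=[0,0,0,0]
After op 7 (push 3): stack=[1,3] mem=[0,0,0,0]
After op 8 (swap): stack=[3,1] mem=[0,0,0,0]
After op 9 (+): stack=[4] mem=[0,0,0,0]
After op 10 (RCL M2): stack=[4,0] mem=[0,0,0,0]

Answer: [4, 0]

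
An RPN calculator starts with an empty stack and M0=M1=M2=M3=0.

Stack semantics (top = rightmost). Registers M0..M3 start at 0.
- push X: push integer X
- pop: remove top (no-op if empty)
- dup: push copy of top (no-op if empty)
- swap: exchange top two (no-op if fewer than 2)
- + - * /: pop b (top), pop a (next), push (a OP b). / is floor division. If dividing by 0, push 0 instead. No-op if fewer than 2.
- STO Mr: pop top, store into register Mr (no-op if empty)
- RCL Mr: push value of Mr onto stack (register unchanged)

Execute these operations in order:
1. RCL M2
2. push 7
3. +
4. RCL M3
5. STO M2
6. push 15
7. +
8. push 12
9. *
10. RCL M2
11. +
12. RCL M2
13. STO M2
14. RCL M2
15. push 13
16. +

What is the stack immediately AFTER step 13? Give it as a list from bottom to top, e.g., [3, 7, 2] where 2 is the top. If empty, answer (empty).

After op 1 (RCL M2): stack=[0] mem=[0,0,0,0]
After op 2 (push 7): stack=[0,7] mem=[0,0,0,0]
After op 3 (+): stack=[7] mem=[0,0,0,0]
After op 4 (RCL M3): stack=[7,0] mem=[0,0,0,0]
After op 5 (STO M2): stack=[7] mem=[0,0,0,0]
After op 6 (push 15): stack=[7,15] mem=[0,0,0,0]
After op 7 (+): stack=[22] mem=[0,0,0,0]
After op 8 (push 12): stack=[22,12] mem=[0,0,0,0]
After op 9 (*): stack=[264] mem=[0,0,0,0]
After op 10 (RCL M2): stack=[264,0] mem=[0,0,0,0]
After op 11 (+): stack=[264] mem=[0,0,0,0]
After op 12 (RCL M2): stack=[264,0] mem=[0,0,0,0]
After op 13 (STO M2): stack=[264] mem=[0,0,0,0]

[264]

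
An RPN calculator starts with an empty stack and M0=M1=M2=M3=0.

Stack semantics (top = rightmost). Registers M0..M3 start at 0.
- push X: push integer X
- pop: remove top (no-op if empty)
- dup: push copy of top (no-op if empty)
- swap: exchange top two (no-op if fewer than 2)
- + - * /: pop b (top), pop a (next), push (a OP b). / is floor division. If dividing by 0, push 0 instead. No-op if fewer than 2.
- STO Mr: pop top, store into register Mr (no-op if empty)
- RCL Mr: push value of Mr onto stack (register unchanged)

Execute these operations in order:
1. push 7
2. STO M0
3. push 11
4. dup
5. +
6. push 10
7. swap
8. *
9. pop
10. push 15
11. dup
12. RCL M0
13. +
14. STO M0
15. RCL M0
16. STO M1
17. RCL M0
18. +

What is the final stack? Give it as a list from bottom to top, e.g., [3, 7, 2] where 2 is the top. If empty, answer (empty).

Answer: [37]

Derivation:
After op 1 (push 7): stack=[7] mem=[0,0,0,0]
After op 2 (STO M0): stack=[empty] mem=[7,0,0,0]
After op 3 (push 11): stack=[11] mem=[7,0,0,0]
After op 4 (dup): stack=[11,11] mem=[7,0,0,0]
After op 5 (+): stack=[22] mem=[7,0,0,0]
After op 6 (push 10): stack=[22,10] mem=[7,0,0,0]
After op 7 (swap): stack=[10,22] mem=[7,0,0,0]
After op 8 (*): stack=[220] mem=[7,0,0,0]
After op 9 (pop): stack=[empty] mem=[7,0,0,0]
After op 10 (push 15): stack=[15] mem=[7,0,0,0]
After op 11 (dup): stack=[15,15] mem=[7,0,0,0]
After op 12 (RCL M0): stack=[15,15,7] mem=[7,0,0,0]
After op 13 (+): stack=[15,22] mem=[7,0,0,0]
After op 14 (STO M0): stack=[15] mem=[22,0,0,0]
After op 15 (RCL M0): stack=[15,22] mem=[22,0,0,0]
After op 16 (STO M1): stack=[15] mem=[22,22,0,0]
After op 17 (RCL M0): stack=[15,22] mem=[22,22,0,0]
After op 18 (+): stack=[37] mem=[22,22,0,0]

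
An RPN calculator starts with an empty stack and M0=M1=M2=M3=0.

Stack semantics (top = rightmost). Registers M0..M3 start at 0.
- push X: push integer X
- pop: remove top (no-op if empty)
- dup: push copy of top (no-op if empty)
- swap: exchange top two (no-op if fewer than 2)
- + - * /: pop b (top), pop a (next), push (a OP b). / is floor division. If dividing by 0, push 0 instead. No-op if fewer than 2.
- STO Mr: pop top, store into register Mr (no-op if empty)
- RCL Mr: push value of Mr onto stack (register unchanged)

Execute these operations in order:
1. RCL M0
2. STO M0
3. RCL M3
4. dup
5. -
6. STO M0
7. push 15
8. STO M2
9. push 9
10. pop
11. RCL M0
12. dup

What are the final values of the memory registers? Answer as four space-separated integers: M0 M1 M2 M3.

After op 1 (RCL M0): stack=[0] mem=[0,0,0,0]
After op 2 (STO M0): stack=[empty] mem=[0,0,0,0]
After op 3 (RCL M3): stack=[0] mem=[0,0,0,0]
After op 4 (dup): stack=[0,0] mem=[0,0,0,0]
After op 5 (-): stack=[0] mem=[0,0,0,0]
After op 6 (STO M0): stack=[empty] mem=[0,0,0,0]
After op 7 (push 15): stack=[15] mem=[0,0,0,0]
After op 8 (STO M2): stack=[empty] mem=[0,0,15,0]
After op 9 (push 9): stack=[9] mem=[0,0,15,0]
After op 10 (pop): stack=[empty] mem=[0,0,15,0]
After op 11 (RCL M0): stack=[0] mem=[0,0,15,0]
After op 12 (dup): stack=[0,0] mem=[0,0,15,0]

Answer: 0 0 15 0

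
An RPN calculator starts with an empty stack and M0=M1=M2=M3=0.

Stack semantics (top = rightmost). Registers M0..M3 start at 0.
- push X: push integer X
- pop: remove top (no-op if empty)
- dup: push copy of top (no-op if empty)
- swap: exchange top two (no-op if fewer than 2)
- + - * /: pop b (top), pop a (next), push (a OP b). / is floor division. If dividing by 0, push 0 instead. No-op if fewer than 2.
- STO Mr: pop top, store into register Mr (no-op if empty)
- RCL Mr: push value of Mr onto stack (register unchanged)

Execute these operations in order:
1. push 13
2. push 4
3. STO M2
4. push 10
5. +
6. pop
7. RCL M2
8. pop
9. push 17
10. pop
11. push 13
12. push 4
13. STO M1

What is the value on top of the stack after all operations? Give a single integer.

After op 1 (push 13): stack=[13] mem=[0,0,0,0]
After op 2 (push 4): stack=[13,4] mem=[0,0,0,0]
After op 3 (STO M2): stack=[13] mem=[0,0,4,0]
After op 4 (push 10): stack=[13,10] mem=[0,0,4,0]
After op 5 (+): stack=[23] mem=[0,0,4,0]
After op 6 (pop): stack=[empty] mem=[0,0,4,0]
After op 7 (RCL M2): stack=[4] mem=[0,0,4,0]
After op 8 (pop): stack=[empty] mem=[0,0,4,0]
After op 9 (push 17): stack=[17] mem=[0,0,4,0]
After op 10 (pop): stack=[empty] mem=[0,0,4,0]
After op 11 (push 13): stack=[13] mem=[0,0,4,0]
After op 12 (push 4): stack=[13,4] mem=[0,0,4,0]
After op 13 (STO M1): stack=[13] mem=[0,4,4,0]

Answer: 13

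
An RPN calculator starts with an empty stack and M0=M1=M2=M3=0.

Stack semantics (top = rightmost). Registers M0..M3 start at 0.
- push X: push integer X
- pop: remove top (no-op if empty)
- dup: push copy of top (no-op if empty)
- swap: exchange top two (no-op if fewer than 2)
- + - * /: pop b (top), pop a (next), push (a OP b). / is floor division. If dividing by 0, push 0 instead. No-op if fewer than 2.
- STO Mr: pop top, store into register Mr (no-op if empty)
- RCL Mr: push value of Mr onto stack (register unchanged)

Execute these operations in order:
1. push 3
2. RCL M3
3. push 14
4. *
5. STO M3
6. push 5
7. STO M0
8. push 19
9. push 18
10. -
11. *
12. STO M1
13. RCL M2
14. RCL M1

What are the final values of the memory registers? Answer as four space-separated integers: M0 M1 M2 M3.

After op 1 (push 3): stack=[3] mem=[0,0,0,0]
After op 2 (RCL M3): stack=[3,0] mem=[0,0,0,0]
After op 3 (push 14): stack=[3,0,14] mem=[0,0,0,0]
After op 4 (*): stack=[3,0] mem=[0,0,0,0]
After op 5 (STO M3): stack=[3] mem=[0,0,0,0]
After op 6 (push 5): stack=[3,5] mem=[0,0,0,0]
After op 7 (STO M0): stack=[3] mem=[5,0,0,0]
After op 8 (push 19): stack=[3,19] mem=[5,0,0,0]
After op 9 (push 18): stack=[3,19,18] mem=[5,0,0,0]
After op 10 (-): stack=[3,1] mem=[5,0,0,0]
After op 11 (*): stack=[3] mem=[5,0,0,0]
After op 12 (STO M1): stack=[empty] mem=[5,3,0,0]
After op 13 (RCL M2): stack=[0] mem=[5,3,0,0]
After op 14 (RCL M1): stack=[0,3] mem=[5,3,0,0]

Answer: 5 3 0 0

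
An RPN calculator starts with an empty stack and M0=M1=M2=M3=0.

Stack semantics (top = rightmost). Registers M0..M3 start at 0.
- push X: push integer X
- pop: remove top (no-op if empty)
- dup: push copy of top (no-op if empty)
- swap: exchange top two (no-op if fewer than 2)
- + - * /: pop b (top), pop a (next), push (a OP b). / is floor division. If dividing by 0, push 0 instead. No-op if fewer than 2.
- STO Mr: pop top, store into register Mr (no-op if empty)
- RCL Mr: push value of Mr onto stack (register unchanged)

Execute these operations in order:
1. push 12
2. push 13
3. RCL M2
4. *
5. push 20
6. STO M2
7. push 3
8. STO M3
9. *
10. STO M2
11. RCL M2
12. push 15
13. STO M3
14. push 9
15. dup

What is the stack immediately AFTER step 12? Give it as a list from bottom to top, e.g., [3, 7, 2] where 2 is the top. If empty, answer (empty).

After op 1 (push 12): stack=[12] mem=[0,0,0,0]
After op 2 (push 13): stack=[12,13] mem=[0,0,0,0]
After op 3 (RCL M2): stack=[12,13,0] mem=[0,0,0,0]
After op 4 (*): stack=[12,0] mem=[0,0,0,0]
After op 5 (push 20): stack=[12,0,20] mem=[0,0,0,0]
After op 6 (STO M2): stack=[12,0] mem=[0,0,20,0]
After op 7 (push 3): stack=[12,0,3] mem=[0,0,20,0]
After op 8 (STO M3): stack=[12,0] mem=[0,0,20,3]
After op 9 (*): stack=[0] mem=[0,0,20,3]
After op 10 (STO M2): stack=[empty] mem=[0,0,0,3]
After op 11 (RCL M2): stack=[0] mem=[0,0,0,3]
After op 12 (push 15): stack=[0,15] mem=[0,0,0,3]

[0, 15]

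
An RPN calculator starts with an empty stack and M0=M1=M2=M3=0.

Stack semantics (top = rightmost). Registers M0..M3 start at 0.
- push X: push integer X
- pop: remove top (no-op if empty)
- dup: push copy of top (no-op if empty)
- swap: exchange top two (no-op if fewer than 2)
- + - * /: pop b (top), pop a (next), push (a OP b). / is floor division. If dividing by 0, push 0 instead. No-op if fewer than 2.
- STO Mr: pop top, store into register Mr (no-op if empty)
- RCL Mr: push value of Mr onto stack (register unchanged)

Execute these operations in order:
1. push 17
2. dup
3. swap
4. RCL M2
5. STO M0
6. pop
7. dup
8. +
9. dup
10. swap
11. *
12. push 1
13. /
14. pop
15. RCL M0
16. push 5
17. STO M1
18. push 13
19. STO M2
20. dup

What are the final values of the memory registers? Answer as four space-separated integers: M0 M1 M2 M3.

Answer: 0 5 13 0

Derivation:
After op 1 (push 17): stack=[17] mem=[0,0,0,0]
After op 2 (dup): stack=[17,17] mem=[0,0,0,0]
After op 3 (swap): stack=[17,17] mem=[0,0,0,0]
After op 4 (RCL M2): stack=[17,17,0] mem=[0,0,0,0]
After op 5 (STO M0): stack=[17,17] mem=[0,0,0,0]
After op 6 (pop): stack=[17] mem=[0,0,0,0]
After op 7 (dup): stack=[17,17] mem=[0,0,0,0]
After op 8 (+): stack=[34] mem=[0,0,0,0]
After op 9 (dup): stack=[34,34] mem=[0,0,0,0]
After op 10 (swap): stack=[34,34] mem=[0,0,0,0]
After op 11 (*): stack=[1156] mem=[0,0,0,0]
After op 12 (push 1): stack=[1156,1] mem=[0,0,0,0]
After op 13 (/): stack=[1156] mem=[0,0,0,0]
After op 14 (pop): stack=[empty] mem=[0,0,0,0]
After op 15 (RCL M0): stack=[0] mem=[0,0,0,0]
After op 16 (push 5): stack=[0,5] mem=[0,0,0,0]
After op 17 (STO M1): stack=[0] mem=[0,5,0,0]
After op 18 (push 13): stack=[0,13] mem=[0,5,0,0]
After op 19 (STO M2): stack=[0] mem=[0,5,13,0]
After op 20 (dup): stack=[0,0] mem=[0,5,13,0]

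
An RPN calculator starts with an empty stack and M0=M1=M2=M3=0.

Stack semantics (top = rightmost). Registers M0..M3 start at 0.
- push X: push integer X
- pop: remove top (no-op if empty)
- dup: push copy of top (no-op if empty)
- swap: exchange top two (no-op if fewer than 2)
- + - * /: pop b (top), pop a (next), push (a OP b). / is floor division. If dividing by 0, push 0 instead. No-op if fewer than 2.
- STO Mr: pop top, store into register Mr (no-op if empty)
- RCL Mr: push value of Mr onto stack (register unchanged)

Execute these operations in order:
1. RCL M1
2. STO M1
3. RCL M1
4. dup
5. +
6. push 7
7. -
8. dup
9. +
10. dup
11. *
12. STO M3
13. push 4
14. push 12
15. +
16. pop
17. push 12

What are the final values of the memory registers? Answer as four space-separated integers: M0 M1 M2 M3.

After op 1 (RCL M1): stack=[0] mem=[0,0,0,0]
After op 2 (STO M1): stack=[empty] mem=[0,0,0,0]
After op 3 (RCL M1): stack=[0] mem=[0,0,0,0]
After op 4 (dup): stack=[0,0] mem=[0,0,0,0]
After op 5 (+): stack=[0] mem=[0,0,0,0]
After op 6 (push 7): stack=[0,7] mem=[0,0,0,0]
After op 7 (-): stack=[-7] mem=[0,0,0,0]
After op 8 (dup): stack=[-7,-7] mem=[0,0,0,0]
After op 9 (+): stack=[-14] mem=[0,0,0,0]
After op 10 (dup): stack=[-14,-14] mem=[0,0,0,0]
After op 11 (*): stack=[196] mem=[0,0,0,0]
After op 12 (STO M3): stack=[empty] mem=[0,0,0,196]
After op 13 (push 4): stack=[4] mem=[0,0,0,196]
After op 14 (push 12): stack=[4,12] mem=[0,0,0,196]
After op 15 (+): stack=[16] mem=[0,0,0,196]
After op 16 (pop): stack=[empty] mem=[0,0,0,196]
After op 17 (push 12): stack=[12] mem=[0,0,0,196]

Answer: 0 0 0 196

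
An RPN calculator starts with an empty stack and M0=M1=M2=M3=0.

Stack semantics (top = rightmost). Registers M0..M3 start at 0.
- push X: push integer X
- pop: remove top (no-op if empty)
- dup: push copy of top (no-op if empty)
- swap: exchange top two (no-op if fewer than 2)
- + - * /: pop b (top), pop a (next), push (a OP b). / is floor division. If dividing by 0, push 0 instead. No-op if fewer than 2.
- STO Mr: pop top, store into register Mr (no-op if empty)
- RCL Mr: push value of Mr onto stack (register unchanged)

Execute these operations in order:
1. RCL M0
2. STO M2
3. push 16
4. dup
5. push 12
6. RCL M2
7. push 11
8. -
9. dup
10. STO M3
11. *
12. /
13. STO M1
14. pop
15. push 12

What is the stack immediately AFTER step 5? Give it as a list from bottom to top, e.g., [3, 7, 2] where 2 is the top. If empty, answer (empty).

After op 1 (RCL M0): stack=[0] mem=[0,0,0,0]
After op 2 (STO M2): stack=[empty] mem=[0,0,0,0]
After op 3 (push 16): stack=[16] mem=[0,0,0,0]
After op 4 (dup): stack=[16,16] mem=[0,0,0,0]
After op 5 (push 12): stack=[16,16,12] mem=[0,0,0,0]

[16, 16, 12]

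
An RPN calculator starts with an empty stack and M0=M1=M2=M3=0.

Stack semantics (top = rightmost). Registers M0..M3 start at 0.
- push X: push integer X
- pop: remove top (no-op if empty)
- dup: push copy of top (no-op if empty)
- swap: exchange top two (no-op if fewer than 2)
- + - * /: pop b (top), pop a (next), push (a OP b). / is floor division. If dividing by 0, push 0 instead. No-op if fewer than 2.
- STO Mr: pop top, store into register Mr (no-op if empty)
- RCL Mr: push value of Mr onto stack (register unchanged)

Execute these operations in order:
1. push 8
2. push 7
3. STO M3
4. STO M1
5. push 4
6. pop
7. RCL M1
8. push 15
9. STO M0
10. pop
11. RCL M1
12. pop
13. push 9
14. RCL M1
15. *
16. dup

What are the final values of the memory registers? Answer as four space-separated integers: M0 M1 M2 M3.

Answer: 15 8 0 7

Derivation:
After op 1 (push 8): stack=[8] mem=[0,0,0,0]
After op 2 (push 7): stack=[8,7] mem=[0,0,0,0]
After op 3 (STO M3): stack=[8] mem=[0,0,0,7]
After op 4 (STO M1): stack=[empty] mem=[0,8,0,7]
After op 5 (push 4): stack=[4] mem=[0,8,0,7]
After op 6 (pop): stack=[empty] mem=[0,8,0,7]
After op 7 (RCL M1): stack=[8] mem=[0,8,0,7]
After op 8 (push 15): stack=[8,15] mem=[0,8,0,7]
After op 9 (STO M0): stack=[8] mem=[15,8,0,7]
After op 10 (pop): stack=[empty] mem=[15,8,0,7]
After op 11 (RCL M1): stack=[8] mem=[15,8,0,7]
After op 12 (pop): stack=[empty] mem=[15,8,0,7]
After op 13 (push 9): stack=[9] mem=[15,8,0,7]
After op 14 (RCL M1): stack=[9,8] mem=[15,8,0,7]
After op 15 (*): stack=[72] mem=[15,8,0,7]
After op 16 (dup): stack=[72,72] mem=[15,8,0,7]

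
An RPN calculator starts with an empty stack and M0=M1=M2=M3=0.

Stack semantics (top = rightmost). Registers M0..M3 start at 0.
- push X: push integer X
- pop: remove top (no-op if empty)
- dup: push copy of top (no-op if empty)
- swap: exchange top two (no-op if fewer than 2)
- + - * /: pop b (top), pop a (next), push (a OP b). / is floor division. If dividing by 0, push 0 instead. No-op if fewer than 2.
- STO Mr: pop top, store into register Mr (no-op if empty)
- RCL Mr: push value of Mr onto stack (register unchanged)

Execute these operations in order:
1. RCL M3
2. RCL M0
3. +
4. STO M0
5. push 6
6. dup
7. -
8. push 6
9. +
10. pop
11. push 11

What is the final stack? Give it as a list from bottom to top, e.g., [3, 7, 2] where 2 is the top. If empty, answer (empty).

Answer: [11]

Derivation:
After op 1 (RCL M3): stack=[0] mem=[0,0,0,0]
After op 2 (RCL M0): stack=[0,0] mem=[0,0,0,0]
After op 3 (+): stack=[0] mem=[0,0,0,0]
After op 4 (STO M0): stack=[empty] mem=[0,0,0,0]
After op 5 (push 6): stack=[6] mem=[0,0,0,0]
After op 6 (dup): stack=[6,6] mem=[0,0,0,0]
After op 7 (-): stack=[0] mem=[0,0,0,0]
After op 8 (push 6): stack=[0,6] mem=[0,0,0,0]
After op 9 (+): stack=[6] mem=[0,0,0,0]
After op 10 (pop): stack=[empty] mem=[0,0,0,0]
After op 11 (push 11): stack=[11] mem=[0,0,0,0]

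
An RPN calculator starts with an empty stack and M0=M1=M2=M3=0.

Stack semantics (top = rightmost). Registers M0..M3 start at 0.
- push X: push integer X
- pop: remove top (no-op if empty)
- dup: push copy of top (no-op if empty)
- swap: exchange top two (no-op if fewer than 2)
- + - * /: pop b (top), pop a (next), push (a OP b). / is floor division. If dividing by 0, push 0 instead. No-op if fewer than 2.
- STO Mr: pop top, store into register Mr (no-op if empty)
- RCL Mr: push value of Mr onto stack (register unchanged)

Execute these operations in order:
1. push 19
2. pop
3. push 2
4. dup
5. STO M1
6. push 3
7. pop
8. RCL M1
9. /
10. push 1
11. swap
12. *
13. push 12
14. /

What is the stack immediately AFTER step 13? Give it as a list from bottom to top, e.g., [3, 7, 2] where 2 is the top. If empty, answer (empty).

After op 1 (push 19): stack=[19] mem=[0,0,0,0]
After op 2 (pop): stack=[empty] mem=[0,0,0,0]
After op 3 (push 2): stack=[2] mem=[0,0,0,0]
After op 4 (dup): stack=[2,2] mem=[0,0,0,0]
After op 5 (STO M1): stack=[2] mem=[0,2,0,0]
After op 6 (push 3): stack=[2,3] mem=[0,2,0,0]
After op 7 (pop): stack=[2] mem=[0,2,0,0]
After op 8 (RCL M1): stack=[2,2] mem=[0,2,0,0]
After op 9 (/): stack=[1] mem=[0,2,0,0]
After op 10 (push 1): stack=[1,1] mem=[0,2,0,0]
After op 11 (swap): stack=[1,1] mem=[0,2,0,0]
After op 12 (*): stack=[1] mem=[0,2,0,0]
After op 13 (push 12): stack=[1,12] mem=[0,2,0,0]

[1, 12]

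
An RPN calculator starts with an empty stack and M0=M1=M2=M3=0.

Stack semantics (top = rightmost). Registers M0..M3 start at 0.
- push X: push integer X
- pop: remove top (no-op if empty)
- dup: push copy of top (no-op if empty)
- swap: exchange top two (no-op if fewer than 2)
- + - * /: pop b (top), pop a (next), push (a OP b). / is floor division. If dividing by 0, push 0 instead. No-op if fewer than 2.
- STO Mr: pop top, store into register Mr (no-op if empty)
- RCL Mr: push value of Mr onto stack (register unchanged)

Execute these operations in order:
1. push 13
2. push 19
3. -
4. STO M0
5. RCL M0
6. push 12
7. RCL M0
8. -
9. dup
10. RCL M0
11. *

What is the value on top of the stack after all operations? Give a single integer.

After op 1 (push 13): stack=[13] mem=[0,0,0,0]
After op 2 (push 19): stack=[13,19] mem=[0,0,0,0]
After op 3 (-): stack=[-6] mem=[0,0,0,0]
After op 4 (STO M0): stack=[empty] mem=[-6,0,0,0]
After op 5 (RCL M0): stack=[-6] mem=[-6,0,0,0]
After op 6 (push 12): stack=[-6,12] mem=[-6,0,0,0]
After op 7 (RCL M0): stack=[-6,12,-6] mem=[-6,0,0,0]
After op 8 (-): stack=[-6,18] mem=[-6,0,0,0]
After op 9 (dup): stack=[-6,18,18] mem=[-6,0,0,0]
After op 10 (RCL M0): stack=[-6,18,18,-6] mem=[-6,0,0,0]
After op 11 (*): stack=[-6,18,-108] mem=[-6,0,0,0]

Answer: -108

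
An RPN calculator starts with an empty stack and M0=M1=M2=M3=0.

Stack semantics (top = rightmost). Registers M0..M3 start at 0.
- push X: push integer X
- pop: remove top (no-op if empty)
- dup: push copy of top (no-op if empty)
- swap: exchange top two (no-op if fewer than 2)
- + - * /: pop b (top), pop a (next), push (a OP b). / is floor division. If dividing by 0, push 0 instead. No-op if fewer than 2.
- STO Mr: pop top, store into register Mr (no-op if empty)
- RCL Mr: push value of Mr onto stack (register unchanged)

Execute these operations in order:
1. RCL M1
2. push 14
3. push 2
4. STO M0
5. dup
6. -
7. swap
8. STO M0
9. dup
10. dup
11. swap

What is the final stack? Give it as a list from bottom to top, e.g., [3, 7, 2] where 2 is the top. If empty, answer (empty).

Answer: [0, 0, 0]

Derivation:
After op 1 (RCL M1): stack=[0] mem=[0,0,0,0]
After op 2 (push 14): stack=[0,14] mem=[0,0,0,0]
After op 3 (push 2): stack=[0,14,2] mem=[0,0,0,0]
After op 4 (STO M0): stack=[0,14] mem=[2,0,0,0]
After op 5 (dup): stack=[0,14,14] mem=[2,0,0,0]
After op 6 (-): stack=[0,0] mem=[2,0,0,0]
After op 7 (swap): stack=[0,0] mem=[2,0,0,0]
After op 8 (STO M0): stack=[0] mem=[0,0,0,0]
After op 9 (dup): stack=[0,0] mem=[0,0,0,0]
After op 10 (dup): stack=[0,0,0] mem=[0,0,0,0]
After op 11 (swap): stack=[0,0,0] mem=[0,0,0,0]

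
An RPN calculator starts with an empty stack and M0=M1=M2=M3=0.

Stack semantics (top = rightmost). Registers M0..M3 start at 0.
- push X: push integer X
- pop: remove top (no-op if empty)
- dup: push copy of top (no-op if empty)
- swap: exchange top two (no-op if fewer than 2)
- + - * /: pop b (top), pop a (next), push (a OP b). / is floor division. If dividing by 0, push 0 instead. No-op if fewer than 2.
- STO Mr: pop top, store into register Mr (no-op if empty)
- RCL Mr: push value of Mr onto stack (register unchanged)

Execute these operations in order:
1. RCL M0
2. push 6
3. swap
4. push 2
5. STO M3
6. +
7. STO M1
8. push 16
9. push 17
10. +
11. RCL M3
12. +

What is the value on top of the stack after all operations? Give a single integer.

Answer: 35

Derivation:
After op 1 (RCL M0): stack=[0] mem=[0,0,0,0]
After op 2 (push 6): stack=[0,6] mem=[0,0,0,0]
After op 3 (swap): stack=[6,0] mem=[0,0,0,0]
After op 4 (push 2): stack=[6,0,2] mem=[0,0,0,0]
After op 5 (STO M3): stack=[6,0] mem=[0,0,0,2]
After op 6 (+): stack=[6] mem=[0,0,0,2]
After op 7 (STO M1): stack=[empty] mem=[0,6,0,2]
After op 8 (push 16): stack=[16] mem=[0,6,0,2]
After op 9 (push 17): stack=[16,17] mem=[0,6,0,2]
After op 10 (+): stack=[33] mem=[0,6,0,2]
After op 11 (RCL M3): stack=[33,2] mem=[0,6,0,2]
After op 12 (+): stack=[35] mem=[0,6,0,2]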